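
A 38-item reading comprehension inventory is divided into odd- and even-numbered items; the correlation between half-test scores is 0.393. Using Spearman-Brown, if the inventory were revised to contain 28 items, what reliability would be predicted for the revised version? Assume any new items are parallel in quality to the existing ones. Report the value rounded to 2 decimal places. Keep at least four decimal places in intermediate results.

0.49

Full-test reliability from the split-half r: r_full = 2(0.393)/(1 + 0.393) = 0.5642
Length factor from 38 to 28 items: n = 28/38 = 0.7368
r_new = n·r_full / (1 + (n − 1)·r_full) = 0.4157 / 0.8515 ≈ 0.4882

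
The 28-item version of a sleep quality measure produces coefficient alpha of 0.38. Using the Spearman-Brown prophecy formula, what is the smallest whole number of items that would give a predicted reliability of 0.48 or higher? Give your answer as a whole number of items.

n = 0.48(1 − 0.38) / [0.38(1 − 0.48)]
n = 0.2976 / 0.1976 ≈ 1.5061
1.5061 × 28 = 42.17 → 43 items

43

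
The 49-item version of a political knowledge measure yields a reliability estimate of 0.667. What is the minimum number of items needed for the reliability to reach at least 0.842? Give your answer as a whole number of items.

131

n = 0.842 × (1 − 0.667) / [ 0.667 × (1 − 0.842) ]
  = 0.280386 / 0.105386 = 2.6606
Items needed = n × 49 = 2.6606 × 49 ≈ 130.37 → round up to 131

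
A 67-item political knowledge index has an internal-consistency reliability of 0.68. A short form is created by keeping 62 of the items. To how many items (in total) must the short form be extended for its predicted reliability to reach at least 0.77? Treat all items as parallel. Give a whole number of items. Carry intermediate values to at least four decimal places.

106

Short-form reliability: n = 62/67 = 0.9254; r_62 = n·r/(1+(n−1)r) ≈ 0.6629
Then solve for n' with r_old = 0.6629, r_target = 0.77: n' = 0.77(1 − 0.6629)/[0.6629(1 − 0.77)] = 1.7024
Items = 1.7024 × 62 ≈ 105.55 → 106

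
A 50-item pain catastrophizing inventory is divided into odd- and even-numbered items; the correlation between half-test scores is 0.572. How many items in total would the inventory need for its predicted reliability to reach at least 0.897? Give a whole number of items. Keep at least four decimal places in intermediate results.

163

r_full = 2(0.572)/(1 + 0.572) = 0.7277
Solve Spearman-Brown for n: n = 0.897(1 − 0.7277) / [0.7277(1 − 0.897)] = 3.2587
Required items = 3.2587 × 50 = 162.94, so 163 items.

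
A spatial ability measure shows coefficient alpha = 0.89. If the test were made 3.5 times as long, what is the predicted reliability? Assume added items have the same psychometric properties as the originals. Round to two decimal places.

r_new = (3.5 × 0.89) / (1 + (3.5 − 1) × 0.89)
     = 3.1150 / 3.2250 = 0.9659

0.97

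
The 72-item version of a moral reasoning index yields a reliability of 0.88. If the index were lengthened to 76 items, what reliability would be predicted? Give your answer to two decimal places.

n = 76/72 = 1.0556
Spearman-Brown: r_new = n·r / (1 + (n − 1)·r)
r_new = (1.0556 × 0.88) / (1 + (1.0556 − 1) × 0.88)
     = 0.9289 / 1.0489 = 0.8856

0.89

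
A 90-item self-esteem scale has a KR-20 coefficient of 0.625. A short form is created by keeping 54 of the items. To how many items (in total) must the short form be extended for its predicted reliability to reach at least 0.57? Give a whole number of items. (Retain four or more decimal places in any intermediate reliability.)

72

Short-form reliability: n = 54/90 = 0.6000; r_54 = n·r/(1+(n−1)r) ≈ 0.5000
Length factor from the short form to reach 0.57: n' = 0.57(1 − 0.5000) / [0.5000(1 − 0.57)] ≈ 1.3256
Items = 1.3256 × 54 ≈ 71.58 → 72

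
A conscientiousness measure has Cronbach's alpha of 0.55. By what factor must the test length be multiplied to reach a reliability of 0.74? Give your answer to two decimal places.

Invert Spearman-Brown to solve for n:
n = r_target (1 − r_old) / [ r_old (1 − r_target) ]
n = 0.74(1 − 0.55) / [0.55(1 − 0.74)]
n = 0.3330 / 0.1430 ≈ 2.3287

2.33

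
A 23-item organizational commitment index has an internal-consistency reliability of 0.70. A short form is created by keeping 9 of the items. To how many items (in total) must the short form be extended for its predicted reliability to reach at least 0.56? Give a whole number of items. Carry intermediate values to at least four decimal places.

13

Short-form reliability: n = 9/23 = 0.3913; r_9 = n·r/(1+(n−1)r) ≈ 0.4773
Then solve for n' with r_old = 0.4773, r_target = 0.56: n' = 0.56(1 − 0.4773)/[0.4773(1 − 0.56)] = 1.3938
Total items = 1.3938 × 9 = 12.54, rounded up to 13.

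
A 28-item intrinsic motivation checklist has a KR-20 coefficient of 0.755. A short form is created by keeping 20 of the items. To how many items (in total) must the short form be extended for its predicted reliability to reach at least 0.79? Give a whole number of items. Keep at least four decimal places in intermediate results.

Short-form reliability: n = 20/28 = 0.7143; r_20 = n·r/(1+(n−1)r) ≈ 0.6876
Length factor from the short form to reach 0.79: n' = 0.79(1 − 0.6876) / [0.6876(1 − 0.79)] ≈ 1.7092
Total items = 1.7092 × 20 = 34.18, rounded up to 35.

35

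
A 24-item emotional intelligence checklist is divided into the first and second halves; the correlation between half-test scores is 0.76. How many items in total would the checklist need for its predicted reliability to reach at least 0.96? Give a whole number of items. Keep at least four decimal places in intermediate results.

91

r_full = 2(0.76)/(1 + 0.76) = 0.8636
n = r_tgt(1 − r_full) / [r_full(1 − r_tgt)] = 0.96 × 0.1364 / (0.8636 × 0.04) ≈ 3.7906
Items = 3.7906 × 24 ≈ 90.97 → 91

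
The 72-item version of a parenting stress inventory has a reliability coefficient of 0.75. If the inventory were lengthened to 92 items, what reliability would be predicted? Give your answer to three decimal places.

0.793

The new length is 92/72 = 1.2778 times the old.
r_new = (1.2778 × 0.75) / (1 + (1.2778 − 1) × 0.75)
r_new = 0.9584 / 1.2084 ≈ 0.7931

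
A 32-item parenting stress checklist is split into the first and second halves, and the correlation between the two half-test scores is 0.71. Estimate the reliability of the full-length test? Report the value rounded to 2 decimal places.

0.83

The full test is twice the length of either half (n = 2).
r_full = 2r_hh / (1 + r_hh) = 2 × 0.71 / (1 + 0.71)
       = 1.4200 / 1.7100 = 0.8304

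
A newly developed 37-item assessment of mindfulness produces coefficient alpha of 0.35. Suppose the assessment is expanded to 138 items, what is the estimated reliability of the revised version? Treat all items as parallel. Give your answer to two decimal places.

n = 138/37 = 3.7297
Spearman-Brown: r_new = n·r / (1 + (n − 1)·r)
r_new = (3.7297 × 0.35) / (1 + (3.7297 − 1) × 0.35)
     = 1.3054 / 1.9554 = 0.6676

0.67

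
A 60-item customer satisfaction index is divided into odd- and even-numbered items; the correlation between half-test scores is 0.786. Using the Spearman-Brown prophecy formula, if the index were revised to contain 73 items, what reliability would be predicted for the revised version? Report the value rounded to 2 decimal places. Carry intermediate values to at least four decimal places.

Spearman-Brown correction (n = 2): r_full = 2·0.786/(1 + 0.786) = 0.8802
Then adjust to 73 items: n = 73/60 = 1.2167
r_new = n·r_full / (1 + (n − 1)·r_full) = 1.0709 / 1.1907 ≈ 0.8994

0.90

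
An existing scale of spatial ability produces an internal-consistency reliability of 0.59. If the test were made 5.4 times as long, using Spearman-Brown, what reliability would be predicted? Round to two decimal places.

Apply the Spearman-Brown prophecy formula, r' = nr / [1 + (n − 1)r]:
r_new = 5.4·0.59 / [1 + (5.4 − 1)·0.59]
r_new = 3.1860 / 3.5960 ≈ 0.8860

0.89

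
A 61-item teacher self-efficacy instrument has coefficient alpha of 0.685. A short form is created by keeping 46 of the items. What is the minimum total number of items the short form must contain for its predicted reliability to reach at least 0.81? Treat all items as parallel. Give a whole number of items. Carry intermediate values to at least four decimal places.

120

Short-form reliability: n = 46/61 = 0.7541; r_46 = n·r/(1+(n−1)r) ≈ 0.6212
Then solve for n' with r_old = 0.6212, r_target = 0.81: n' = 0.81(1 − 0.6212)/[0.6212(1 − 0.81)] = 2.5996
Total items = 2.5996 × 46 = 119.58, rounded up to 120.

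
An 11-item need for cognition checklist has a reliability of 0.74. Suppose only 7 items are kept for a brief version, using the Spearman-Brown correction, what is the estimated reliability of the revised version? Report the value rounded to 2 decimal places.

0.64

n = 7/11 = 0.6364
Apply the Spearman-Brown prophecy formula, r' = nr / [1 + (n − 1)r]:
r_new = 0.6364·0.74 / [1 + (0.6364 − 1)·0.74]
     = 0.4709 / 0.7309 = 0.6443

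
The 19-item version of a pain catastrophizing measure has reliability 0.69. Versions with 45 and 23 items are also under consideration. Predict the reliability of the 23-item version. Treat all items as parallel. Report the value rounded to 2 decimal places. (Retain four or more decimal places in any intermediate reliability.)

The 45-item form is not needed; work directly from the 19-item form with n = 23/19 = 1.2105.
r_{23} = n·r / (1 + (n − 1)·r) = 0.8352 / 1.1452 ≈ 0.7293

0.73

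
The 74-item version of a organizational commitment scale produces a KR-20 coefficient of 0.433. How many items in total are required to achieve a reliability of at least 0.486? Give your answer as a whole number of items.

n = [0.486 × 0.567] / [0.433 × 0.514]
n = 0.275562 / 0.222562 ≈ 1.2381
1.2381 × 74 = 91.62 → 92 items

92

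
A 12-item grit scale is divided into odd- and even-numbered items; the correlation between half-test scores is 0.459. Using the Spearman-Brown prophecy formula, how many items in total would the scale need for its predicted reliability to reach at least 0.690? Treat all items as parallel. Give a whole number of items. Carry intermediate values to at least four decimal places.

16

r_full = 2(0.459)/(1 + 0.459) = 0.6292
n = r_tgt(1 − r_full) / [r_full(1 − r_tgt)] = 0.690 × 0.3708 / (0.6292 × 0.310) ≈ 1.3117
Items = 1.3117 × 12 ≈ 15.74 → 16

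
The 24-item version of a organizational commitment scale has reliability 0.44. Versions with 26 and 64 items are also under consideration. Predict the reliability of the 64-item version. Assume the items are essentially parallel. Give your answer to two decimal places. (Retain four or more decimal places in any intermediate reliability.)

0.68

Only the ratio of lengths matters: n = 64/24 = 2.6667
r_{64} = n·r / (1 + (n − 1)·r) = 1.1733 / 1.7333 ≈ 0.6769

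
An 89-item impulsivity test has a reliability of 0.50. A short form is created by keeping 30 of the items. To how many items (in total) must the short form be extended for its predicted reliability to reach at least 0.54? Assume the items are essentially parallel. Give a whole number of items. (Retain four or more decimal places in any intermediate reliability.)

105

First, r for the 30-item form: n = 30/89 = 0.3371, so r_30 = 0.3371·0.50/(1 + (0.3371 − 1)·0.50) = 0.2521
Then solve for n' with r_old = 0.2521, r_target = 0.54: n' = 0.54(1 − 0.2521)/[0.2521(1 − 0.54)] = 3.4826
Items = 3.4826 × 30 ≈ 104.48 → 105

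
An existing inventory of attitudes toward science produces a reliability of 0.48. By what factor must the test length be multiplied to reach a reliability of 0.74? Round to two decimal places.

3.08

Spearman-Brown solved for the length factor n:
n = r_target (1 − r_old) / [ r_old (1 − r_target) ]
n = [0.74 × 0.52] / [0.48 × 0.26]
n = 0.3848 / 0.1248 ≈ 3.0833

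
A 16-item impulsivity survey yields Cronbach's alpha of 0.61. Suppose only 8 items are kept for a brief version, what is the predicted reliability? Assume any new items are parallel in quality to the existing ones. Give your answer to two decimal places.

0.44

Length ratio n = 8/16 = 0.5
Spearman-Brown: r_new = n·r / (1 + (n − 1)·r)
r_new = 0.5·0.61 / [1 + (0.5 − 1)·0.61]
     = 0.3050 / 0.6950 = 0.4388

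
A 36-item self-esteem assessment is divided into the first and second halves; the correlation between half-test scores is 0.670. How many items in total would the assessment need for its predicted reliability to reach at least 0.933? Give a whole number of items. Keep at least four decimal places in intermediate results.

Corrected full-test reliability: r_full = 2 × 0.670 / (1 + 0.670) ≈ 0.8024
n = r_tgt(1 − r_full) / [r_full(1 − r_tgt)] = 0.933 × 0.1976 / (0.8024 × 0.067) ≈ 3.4293
Items = 3.4293 × 36 ≈ 123.45 → 124

124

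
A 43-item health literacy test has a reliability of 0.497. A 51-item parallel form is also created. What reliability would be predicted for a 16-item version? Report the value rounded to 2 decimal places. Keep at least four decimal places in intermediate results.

0.27

Only the ratio of lengths matters: n = 16/43 = 0.3721
r_{16} = n·r / (1 + (n − 1)·r) = 0.1849 / 0.6879 ≈ 0.2688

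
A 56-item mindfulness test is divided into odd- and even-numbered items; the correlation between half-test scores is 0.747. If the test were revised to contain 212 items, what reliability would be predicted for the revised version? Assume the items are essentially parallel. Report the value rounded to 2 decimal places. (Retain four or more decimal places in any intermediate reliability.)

0.96

Spearman-Brown correction (n = 2): r_full = 2·0.747/(1 + 0.747) = 0.8552
Length factor from 56 to 212 items: n = 212/56 = 3.7857
r_new = n·r_full / (1 + (n − 1)·r_full) = 3.2375 / 3.3823 ≈ 0.9572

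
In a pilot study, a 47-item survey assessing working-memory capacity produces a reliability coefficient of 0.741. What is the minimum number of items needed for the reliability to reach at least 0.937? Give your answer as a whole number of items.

Rearranging the Spearman-Brown formula for n,
n = r*(1 − r) / [ r (1 − r*) ]
n = 0.937(1 − 0.741) / [0.741(1 − 0.937)]
  = 0.242683 / 0.046683 = 5.1985
Items needed = n × 47 = 5.1985 × 47 ≈ 244.33 → round up to 245

245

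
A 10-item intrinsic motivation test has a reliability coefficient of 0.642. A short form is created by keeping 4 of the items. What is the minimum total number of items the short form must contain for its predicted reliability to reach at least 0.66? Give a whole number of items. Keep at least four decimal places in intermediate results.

First, r for the 4-item form: n = 4/10 = 0.4000, so r_4 = 0.4000·0.642/(1 + (0.4000 − 1)·0.642) = 0.4177
Length factor from the short form to reach 0.66: n' = 0.66(1 − 0.4177) / [0.4177(1 − 0.66)] ≈ 2.7061
Items = 2.7061 × 4 ≈ 10.82 → 11

11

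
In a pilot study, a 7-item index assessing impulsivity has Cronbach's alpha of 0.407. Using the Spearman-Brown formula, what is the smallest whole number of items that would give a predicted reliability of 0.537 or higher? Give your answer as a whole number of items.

n = 0.537 × (1 − 0.407) / [ 0.407 × (1 − 0.537) ]
n = 0.318441 / 0.188441 ≈ 1.6899
1.6899 × 7 = 11.83 → 12 items

12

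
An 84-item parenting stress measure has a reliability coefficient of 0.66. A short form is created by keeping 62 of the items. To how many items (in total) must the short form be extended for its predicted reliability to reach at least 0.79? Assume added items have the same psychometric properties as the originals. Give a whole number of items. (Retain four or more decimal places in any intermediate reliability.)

163

First, r for the 62-item form: n = 62/84 = 0.7381, so r_62 = 0.7381·0.66/(1 + (0.7381 − 1)·0.66) = 0.5889
Then solve for n' with r_old = 0.5889, r_target = 0.79: n' = 0.79(1 − 0.5889)/[0.5889(1 − 0.79)] = 2.6261
Items = 2.6261 × 62 ≈ 162.82 → 163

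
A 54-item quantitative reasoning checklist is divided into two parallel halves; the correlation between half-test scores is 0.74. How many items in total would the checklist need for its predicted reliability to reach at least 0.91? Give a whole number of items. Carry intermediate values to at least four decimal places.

96

Corrected full-test reliability: r_full = 2 × 0.74 / (1 + 0.74) ≈ 0.8506
Solve Spearman-Brown for n: n = 0.91(1 − 0.8506) / [0.8506(1 − 0.91)] = 1.7759
Items = 1.7759 × 54 ≈ 95.90 → 96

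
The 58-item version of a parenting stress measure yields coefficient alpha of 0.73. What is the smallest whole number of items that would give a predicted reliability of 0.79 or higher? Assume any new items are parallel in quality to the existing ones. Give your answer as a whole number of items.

Spearman-Brown solved for the length factor n:
n = r_target (1 − r_old) / [ r_old (1 − r_target) ]
n = [0.79 × 0.27] / [0.73 × 0.21]
  = 0.2133 / 0.1533 = 1.3914
Items needed = n × 58 = 1.3914 × 58 ≈ 80.70 → round up to 81

81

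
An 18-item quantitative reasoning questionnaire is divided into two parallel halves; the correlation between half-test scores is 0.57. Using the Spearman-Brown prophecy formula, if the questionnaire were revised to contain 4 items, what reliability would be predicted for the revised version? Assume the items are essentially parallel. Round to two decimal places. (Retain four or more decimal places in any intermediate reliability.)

Spearman-Brown correction (n = 2): r_full = 2·0.57/(1 + 0.57) = 0.7261
Length factor from 18 to 4 items: n = 4/18 = 0.2222
r_new = n·r_full / (1 + (n − 1)·r_full) = 0.1613 / 0.4352 ≈ 0.3706

0.37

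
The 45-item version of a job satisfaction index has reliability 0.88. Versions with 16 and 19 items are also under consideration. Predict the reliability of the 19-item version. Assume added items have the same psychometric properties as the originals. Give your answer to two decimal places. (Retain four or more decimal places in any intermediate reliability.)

Only the ratio of lengths matters: n = 19/45 = 0.4222
r_{19} = n·r / (1 + (n − 1)·r) = 0.3715 / 0.4915 ≈ 0.7558

0.76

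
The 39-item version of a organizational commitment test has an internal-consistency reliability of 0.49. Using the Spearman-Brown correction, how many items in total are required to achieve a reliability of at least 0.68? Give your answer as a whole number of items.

Invert Spearman-Brown to solve for n:
n = r*(1 − r) / [ r (1 − r*) ]
n = 0.68(1 − 0.49) / [0.49(1 − 0.68)]
  = 0.3468 / 0.1568 = 2.2117
So the test needs 2.2117 × 39 ≈ 86.26 items; rounding up, 87.

87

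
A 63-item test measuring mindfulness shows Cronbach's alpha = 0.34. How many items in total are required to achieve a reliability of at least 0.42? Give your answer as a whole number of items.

89

n = 0.42 × (1 − 0.34) / [ 0.34 × (1 − 0.42) ]
n = 0.2772 / 0.1972 ≈ 1.4057
Items needed = n × 63 = 1.4057 × 63 ≈ 88.56 → round up to 89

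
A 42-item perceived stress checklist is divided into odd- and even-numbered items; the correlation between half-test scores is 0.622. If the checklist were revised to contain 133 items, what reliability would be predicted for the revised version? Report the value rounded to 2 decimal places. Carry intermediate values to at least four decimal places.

0.91

First correct the split-half correlation to full-test reliability: r_full = 2 × 0.622 / (1 + 0.622) ≈ 0.7670
Length factor from 42 to 133 items: n = 133/42 = 3.1667
r_new = n·r_full / (1 + (n − 1)·r_full) = 2.4289 / 2.6619 ≈ 0.9125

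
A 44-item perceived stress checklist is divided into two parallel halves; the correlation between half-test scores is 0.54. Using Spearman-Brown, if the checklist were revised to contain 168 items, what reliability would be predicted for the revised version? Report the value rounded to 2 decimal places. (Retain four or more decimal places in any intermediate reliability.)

0.90

First correct the split-half correlation to full-test reliability: r_full = 2 × 0.54 / (1 + 0.54) ≈ 0.7013
Length factor from 44 to 168 items: n = 168/44 = 3.8182
r_new = n·r_full / (1 + (n − 1)·r_full) = 2.6777 / 2.9764 ≈ 0.8996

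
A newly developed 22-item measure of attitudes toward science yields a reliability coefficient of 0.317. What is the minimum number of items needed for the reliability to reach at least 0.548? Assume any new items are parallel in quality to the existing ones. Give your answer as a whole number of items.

Invert Spearman-Brown to solve for n:
n = r*(1 − r) / [ r (1 − r*) ]
n = 0.548 × (1 − 0.317) / [ 0.317 × (1 − 0.548) ]
n = 0.374284 / 0.143284 ≈ 2.6122
So the test needs 2.6122 × 22 ≈ 57.47 items; rounding up, 58.

58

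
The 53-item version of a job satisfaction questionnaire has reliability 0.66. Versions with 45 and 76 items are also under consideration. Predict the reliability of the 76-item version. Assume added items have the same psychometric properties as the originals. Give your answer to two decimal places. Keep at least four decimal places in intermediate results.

Only the ratio of lengths matters: n = 76/53 = 1.4340
r_{76} = n·r / (1 + (n − 1)·r) = 0.9464 / 1.2864 ≈ 0.7357

0.74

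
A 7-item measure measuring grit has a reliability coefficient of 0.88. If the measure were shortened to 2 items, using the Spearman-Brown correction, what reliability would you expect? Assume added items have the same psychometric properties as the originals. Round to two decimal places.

Length ratio n = 2/7 = 0.2857
By Spearman-Brown, r_new = n r / (1 + (n − 1) r).
r_new = (0.2857 × 0.88) / (1 + (0.2857 − 1) × 0.88)
r_new = 0.2514 / 0.3714 ≈ 0.6769

0.68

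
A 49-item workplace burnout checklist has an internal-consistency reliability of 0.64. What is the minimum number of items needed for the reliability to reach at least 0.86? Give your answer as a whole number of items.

170

Rearranging the Spearman-Brown formula for n,
n = r*(1 − r) / [ r (1 − r*) ]
n = 0.86(1 − 0.64) / [0.64(1 − 0.86)]
  = 0.3096 / 0.0896 = 3.4554
3.4554 × 49 = 169.31 → 170 items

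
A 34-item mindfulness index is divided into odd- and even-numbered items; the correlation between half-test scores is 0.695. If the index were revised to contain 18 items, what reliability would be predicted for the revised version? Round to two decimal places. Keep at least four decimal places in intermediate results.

0.71

Full-test reliability from the split-half r: r_full = 2(0.695)/(1 + 0.695) = 0.8201
Then adjust to 18 items: n = 18/34 = 0.5294
r_new = n·r_full / (1 + (n − 1)·r_full) = 0.4342 / 0.6141 ≈ 0.7071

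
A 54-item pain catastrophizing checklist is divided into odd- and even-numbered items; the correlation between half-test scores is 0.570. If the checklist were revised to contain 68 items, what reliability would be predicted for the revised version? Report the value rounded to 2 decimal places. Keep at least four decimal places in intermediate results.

0.77

Full-test reliability from the split-half r: r_full = 2(0.570)/(1 + 0.570) = 0.7261
Length factor from 54 to 68 items: n = 68/54 = 1.2593
r_new = n·r_full / (1 + (n − 1)·r_full) = 0.9144 / 1.1883 ≈ 0.7695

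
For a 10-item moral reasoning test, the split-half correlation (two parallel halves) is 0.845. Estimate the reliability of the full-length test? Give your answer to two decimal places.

0.92

Apply the Spearman-Brown correction with n = 2:
r_full = 2(0.845) / (1 + 0.845)
r_full = 1.6900 / 1.8450 ≈ 0.9160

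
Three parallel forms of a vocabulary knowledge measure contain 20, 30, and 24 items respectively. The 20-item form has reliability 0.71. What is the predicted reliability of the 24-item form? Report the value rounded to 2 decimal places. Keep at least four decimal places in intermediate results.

Only the ratio of lengths matters: n = 24/20 = 1.2000
r_{24} = n·r / (1 + (n − 1)·r) = 0.8520 / 1.1420 ≈ 0.7461

0.75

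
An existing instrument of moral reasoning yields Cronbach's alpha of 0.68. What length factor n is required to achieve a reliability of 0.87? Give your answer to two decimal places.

n = 0.87(1 − 0.68) / [0.68(1 − 0.87)]
  = 0.2784 / 0.0884 = 3.1493

3.15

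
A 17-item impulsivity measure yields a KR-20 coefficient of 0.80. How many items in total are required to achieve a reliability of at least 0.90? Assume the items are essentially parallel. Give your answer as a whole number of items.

39

Rearranging the Spearman-Brown formula for n,
n = r_target (1 − r_old) / [ r_old (1 − r_target) ]
n = 0.90(1 − 0.80) / [0.80(1 − 0.90)]
  = 0.1800 / 0.0800 = 2.2500
2.2500 × 17 = 38.25 → 39 items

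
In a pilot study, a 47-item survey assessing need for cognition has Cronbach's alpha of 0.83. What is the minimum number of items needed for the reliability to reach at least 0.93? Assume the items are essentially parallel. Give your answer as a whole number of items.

128

n = 0.93(1 − 0.83) / [0.83(1 − 0.93)]
  = 0.1581 / 0.0581 = 2.7212
2.7212 × 47 = 127.90 → 128 items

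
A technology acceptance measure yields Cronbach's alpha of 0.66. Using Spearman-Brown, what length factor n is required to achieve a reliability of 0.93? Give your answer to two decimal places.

Rearranging the Spearman-Brown formula for n,
n = r_target (1 − r_old) / [ r_old (1 − r_target) ]
n = 0.93(1 − 0.66) / [0.66(1 − 0.93)]
  = 0.3162 / 0.0462 = 6.8442

6.84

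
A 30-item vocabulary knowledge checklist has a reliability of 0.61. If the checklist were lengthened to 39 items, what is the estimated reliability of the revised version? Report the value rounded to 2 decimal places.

Length ratio n = 39/30 = 1.3
By Spearman-Brown, r_new = n r / (1 + (n − 1) r).
r_new = (1.3 × 0.61) / (1 + (1.3 − 1) × 0.61)
r_new = 0.7930 / 1.1830 ≈ 0.6703

0.67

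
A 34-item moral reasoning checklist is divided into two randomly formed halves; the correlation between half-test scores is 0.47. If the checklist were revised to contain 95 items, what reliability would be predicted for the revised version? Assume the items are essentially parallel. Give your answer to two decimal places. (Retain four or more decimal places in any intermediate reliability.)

0.83

First correct the split-half correlation to full-test reliability: r_full = 2 × 0.47 / (1 + 0.47) ≈ 0.6395
Then adjust to 95 items: n = 95/34 = 2.7941
r_new = n·r_full / (1 + (n − 1)·r_full) = 1.7868 / 2.1473 ≈ 0.8321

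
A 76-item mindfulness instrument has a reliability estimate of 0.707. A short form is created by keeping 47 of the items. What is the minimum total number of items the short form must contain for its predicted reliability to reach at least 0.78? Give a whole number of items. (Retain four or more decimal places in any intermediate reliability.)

First, r for the 47-item form: n = 47/76 = 0.6184, so r_47 = 0.6184·0.707/(1 + (0.6184 − 1)·0.707) = 0.5987
Then solve for n' with r_old = 0.5987, r_target = 0.78: n' = 0.78(1 − 0.5987)/[0.5987(1 − 0.78)] = 2.3765
Total items = 2.3765 × 47 = 111.70, rounded up to 112.

112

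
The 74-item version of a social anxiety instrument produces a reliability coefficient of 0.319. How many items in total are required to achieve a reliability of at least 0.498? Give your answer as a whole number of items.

Rearranging the Spearman-Brown formula for n,
n = r_target (1 − r_old) / [ r_old (1 − r_target) ]
n = 0.498 × (1 − 0.319) / [ 0.319 × (1 − 0.498) ]
n = 0.339138 / 0.160138 ≈ 2.1178
Items needed = n × 74 = 2.1178 × 74 ≈ 156.72 → round up to 157

157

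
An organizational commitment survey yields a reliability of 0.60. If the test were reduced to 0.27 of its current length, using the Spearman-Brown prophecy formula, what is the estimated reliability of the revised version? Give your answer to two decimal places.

0.29

r_new = 0.27·0.60 / [1 + (0.27 − 1)·0.60]
r_new = 0.1620 / 0.5620 ≈ 0.2883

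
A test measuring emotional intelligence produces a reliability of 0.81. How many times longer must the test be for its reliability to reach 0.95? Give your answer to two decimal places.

4.46

n = 0.95(1 − 0.81) / [0.81(1 − 0.95)]
  = 0.1805 / 0.0405 = 4.4568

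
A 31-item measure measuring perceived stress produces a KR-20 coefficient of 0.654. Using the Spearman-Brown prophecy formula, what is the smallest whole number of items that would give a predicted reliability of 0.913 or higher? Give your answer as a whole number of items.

Invert Spearman-Brown to solve for n:
n = r_target (1 − r_old) / [ r_old (1 − r_target) ]
n = 0.913 × (1 − 0.654) / [ 0.654 × (1 − 0.913) ]
n = 0.315898 / 0.056898 ≈ 5.5520
Items needed = n × 31 = 5.5520 × 31 ≈ 172.11 → round up to 173

173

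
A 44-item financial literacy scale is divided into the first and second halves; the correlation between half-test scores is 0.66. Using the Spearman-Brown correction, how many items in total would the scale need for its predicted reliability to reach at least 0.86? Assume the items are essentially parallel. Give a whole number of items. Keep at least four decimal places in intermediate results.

70

Corrected full-test reliability: r_full = 2 × 0.66 / (1 + 0.66) ≈ 0.7952
n = r_tgt(1 − r_full) / [r_full(1 − r_tgt)] = 0.86 × 0.2048 / (0.7952 × 0.14) ≈ 1.5821
Items = 1.5821 × 44 ≈ 69.61 → 70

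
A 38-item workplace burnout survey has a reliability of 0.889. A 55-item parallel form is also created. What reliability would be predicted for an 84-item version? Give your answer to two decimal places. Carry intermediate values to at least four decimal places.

0.95

The 55-item form is not needed; work directly from the 38-item form with n = 84/38 = 2.2105.
r_{84} = n·r / (1 + (n − 1)·r) = 1.9651 / 2.0761 ≈ 0.9465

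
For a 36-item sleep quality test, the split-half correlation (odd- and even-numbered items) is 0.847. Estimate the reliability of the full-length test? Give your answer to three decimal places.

0.917

r_full = 2r_hh / (1 + r_hh) = 2 × 0.847 / (1 + 0.847)
       = 1.6940 / 1.8470 = 0.9172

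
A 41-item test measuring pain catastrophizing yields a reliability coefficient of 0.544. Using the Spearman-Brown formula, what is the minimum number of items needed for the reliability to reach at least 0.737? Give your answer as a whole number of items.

Invert Spearman-Brown to solve for n:
n = r*(1 − r) / [ r (1 − r*) ]
n = 0.737(1 − 0.544) / [0.544(1 − 0.737)]
  = 0.336072 / 0.143072 = 2.3490
Items needed = n × 41 = 2.3490 × 41 ≈ 96.31 → round up to 97

97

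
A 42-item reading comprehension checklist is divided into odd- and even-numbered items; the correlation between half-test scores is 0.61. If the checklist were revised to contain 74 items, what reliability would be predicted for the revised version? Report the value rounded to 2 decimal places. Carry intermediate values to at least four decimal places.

First correct the split-half correlation to full-test reliability: r_full = 2 × 0.61 / (1 + 0.61) ≈ 0.7578
Length factor from 42 to 74 items: n = 74/42 = 1.7619
r_new = n·r_full / (1 + (n − 1)·r_full) = 1.3352 / 1.5774 ≈ 0.8465

0.85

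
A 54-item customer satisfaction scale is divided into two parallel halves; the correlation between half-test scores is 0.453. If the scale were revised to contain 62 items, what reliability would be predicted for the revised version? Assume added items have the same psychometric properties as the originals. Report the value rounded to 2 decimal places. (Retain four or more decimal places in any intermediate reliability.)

Spearman-Brown correction (n = 2): r_full = 2·0.453/(1 + 0.453) = 0.6235
Then adjust to 62 items: n = 62/54 = 1.1481
r_new = n·r_full / (1 + (n − 1)·r_full) = 0.7158 / 1.0923 ≈ 0.6553

0.66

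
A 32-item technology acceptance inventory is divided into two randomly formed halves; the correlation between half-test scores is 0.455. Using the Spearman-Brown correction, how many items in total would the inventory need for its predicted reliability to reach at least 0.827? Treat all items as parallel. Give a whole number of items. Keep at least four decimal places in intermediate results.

Corrected full-test reliability: r_full = 2 × 0.455 / (1 + 0.455) ≈ 0.6254
n = r_tgt(1 − r_full) / [r_full(1 − r_tgt)] = 0.827 × 0.3746 / (0.6254 × 0.173) ≈ 2.8633
Required items = 2.8633 × 32 = 91.63, so 92 items.

92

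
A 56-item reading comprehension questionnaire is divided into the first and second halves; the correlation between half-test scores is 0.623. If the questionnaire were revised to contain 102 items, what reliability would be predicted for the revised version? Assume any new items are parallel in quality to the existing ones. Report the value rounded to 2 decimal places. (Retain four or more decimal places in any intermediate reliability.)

0.86

First correct the split-half correlation to full-test reliability: r_full = 2 × 0.623 / (1 + 0.623) ≈ 0.7677
Length factor from 56 to 102 items: n = 102/56 = 1.8214
r_new = n·r_full / (1 + (n − 1)·r_full) = 1.3983 / 1.6306 ≈ 0.8575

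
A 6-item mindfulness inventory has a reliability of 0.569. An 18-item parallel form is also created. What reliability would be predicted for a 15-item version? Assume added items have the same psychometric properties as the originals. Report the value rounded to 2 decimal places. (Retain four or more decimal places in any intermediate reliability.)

Only the ratio of lengths matters: n = 15/6 = 2.5000
r_{15} = n·r / (1 + (n − 1)·r) = 1.4225 / 1.8535 ≈ 0.7675

0.77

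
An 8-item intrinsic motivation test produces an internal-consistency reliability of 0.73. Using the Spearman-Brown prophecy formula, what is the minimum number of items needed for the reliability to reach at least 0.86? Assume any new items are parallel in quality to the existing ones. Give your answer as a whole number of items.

n = 0.86 × (1 − 0.73) / [ 0.73 × (1 − 0.86) ]
n = 0.2322 / 0.1022 ≈ 2.2720
Items needed = n × 8 = 2.2720 × 8 ≈ 18.18 → round up to 19

19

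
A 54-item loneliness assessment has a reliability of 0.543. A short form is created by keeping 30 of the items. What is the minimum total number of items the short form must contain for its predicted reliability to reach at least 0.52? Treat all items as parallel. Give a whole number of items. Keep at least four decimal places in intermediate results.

First, r for the 30-item form: n = 30/54 = 0.5556, so r_30 = 0.5556·0.543/(1 + (0.5556 − 1)·0.543) = 0.3976
Then solve for n' with r_old = 0.3976, r_target = 0.52: n' = 0.52(1 − 0.3976)/[0.3976(1 − 0.52)] = 1.6413
Items = 1.6413 × 30 ≈ 49.24 → 50

50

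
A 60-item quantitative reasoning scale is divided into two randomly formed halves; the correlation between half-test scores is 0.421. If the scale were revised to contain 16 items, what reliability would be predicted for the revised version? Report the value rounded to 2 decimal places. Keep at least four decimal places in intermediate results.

0.28

Spearman-Brown correction (n = 2): r_full = 2·0.421/(1 + 0.421) = 0.5925
Length factor from 60 to 16 items: n = 16/60 = 0.2667
r_new = n·r_full / (1 + (n − 1)·r_full) = 0.1580 / 0.5655 ≈ 0.2794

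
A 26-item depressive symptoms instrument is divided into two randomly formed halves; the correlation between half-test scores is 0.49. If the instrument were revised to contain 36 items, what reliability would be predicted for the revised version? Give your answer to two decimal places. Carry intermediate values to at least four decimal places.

Spearman-Brown correction (n = 2): r_full = 2·0.49/(1 + 0.49) = 0.6577
Length factor from 26 to 36 items: n = 36/26 = 1.3846
r_new = n·r_full / (1 + (n − 1)·r_full) = 0.9107 / 1.2530 ≈ 0.7268

0.73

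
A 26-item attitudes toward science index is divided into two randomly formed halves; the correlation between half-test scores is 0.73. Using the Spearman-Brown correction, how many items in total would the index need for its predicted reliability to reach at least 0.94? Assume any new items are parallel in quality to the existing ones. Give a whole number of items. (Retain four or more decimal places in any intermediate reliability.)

Corrected full-test reliability: r_full = 2 × 0.73 / (1 + 0.73) ≈ 0.8439
n = r_tgt(1 − r_full) / [r_full(1 − r_tgt)] = 0.94 × 0.1561 / (0.8439 × 0.06) ≈ 2.8979
Required items = 2.8979 × 26 = 75.35, so 76 items.

76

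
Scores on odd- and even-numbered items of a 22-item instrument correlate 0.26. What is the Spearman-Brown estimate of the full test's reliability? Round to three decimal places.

0.413

Apply the Spearman-Brown correction with n = 2:
r_full = 2r_hh / (1 + r_hh) = 2 × 0.26 / (1 + 0.26)
r_full = 0.5200 / 1.2600 ≈ 0.4127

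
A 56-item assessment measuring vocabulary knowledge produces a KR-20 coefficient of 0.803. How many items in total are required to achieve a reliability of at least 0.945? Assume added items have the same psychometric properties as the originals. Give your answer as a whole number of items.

n = 0.945(1 − 0.803) / [0.803(1 − 0.945)]
  = 0.186165 / 0.044165 = 4.2152
Items needed = n × 56 = 4.2152 × 56 ≈ 236.05 → round up to 237

237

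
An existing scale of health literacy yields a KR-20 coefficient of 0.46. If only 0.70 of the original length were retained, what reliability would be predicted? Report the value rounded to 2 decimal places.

0.37

Spearman-Brown: r_new = n·r / (1 + (n − 1)·r)
r_new = (0.7 × 0.46) / (1 + (0.7 − 1) × 0.46)
r_new = 0.3220 / 0.8620 ≈ 0.3735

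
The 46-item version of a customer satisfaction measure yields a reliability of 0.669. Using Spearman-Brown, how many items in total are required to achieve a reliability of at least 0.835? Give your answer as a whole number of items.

Spearman-Brown solved for the length factor n:
n = r*(1 − r) / [ r (1 − r*) ]
n = 0.835(1 − 0.669) / [0.669(1 − 0.835)]
  = 0.276385 / 0.110385 = 2.5038
So the test needs 2.5038 × 46 ≈ 115.17 items; rounding up, 116.

116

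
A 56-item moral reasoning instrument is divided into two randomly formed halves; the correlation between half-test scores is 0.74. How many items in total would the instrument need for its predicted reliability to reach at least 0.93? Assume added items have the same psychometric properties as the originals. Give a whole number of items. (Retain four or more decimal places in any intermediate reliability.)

131

Corrected full-test reliability: r_full = 2 × 0.74 / (1 + 0.74) ≈ 0.8506
Solve Spearman-Brown for n: n = 0.93(1 − 0.8506) / [0.8506(1 − 0.93)] = 2.3335
Required items = 2.3335 × 56 = 130.68, so 131 items.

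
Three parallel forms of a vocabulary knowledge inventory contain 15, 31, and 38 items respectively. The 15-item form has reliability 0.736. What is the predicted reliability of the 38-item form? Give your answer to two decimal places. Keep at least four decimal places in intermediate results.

0.88

Only the ratio of lengths matters: n = 38/15 = 2.5333
r_{38} = n·r / (1 + (n − 1)·r) = 1.8645 / 2.1285 ≈ 0.8760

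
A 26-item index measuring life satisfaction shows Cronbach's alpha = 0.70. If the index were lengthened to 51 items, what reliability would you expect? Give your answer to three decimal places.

0.821

Length ratio n = 51/26 = 1.9615
r_new = 1.9615·0.70 / [1 + (1.9615 − 1)·0.70]
     = 1.3730 / 1.6730 = 0.8207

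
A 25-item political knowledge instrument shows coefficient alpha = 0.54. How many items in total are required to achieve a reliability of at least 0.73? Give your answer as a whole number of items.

Spearman-Brown solved for the length factor n:
n = r_target (1 − r_old) / [ r_old (1 − r_target) ]
n = [0.73 × 0.46] / [0.54 × 0.27]
n = 0.3358 / 0.1458 ≈ 2.3032
Items needed = n × 25 = 2.3032 × 25 ≈ 57.58 → round up to 58

58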